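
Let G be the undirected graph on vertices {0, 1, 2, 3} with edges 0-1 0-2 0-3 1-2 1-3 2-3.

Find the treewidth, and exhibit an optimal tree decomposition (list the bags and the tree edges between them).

Treewidth 3.
One optimal decomposition is:
Bags: B1 = {0, 1, 2, 3}
Tree: (single bag)

With just one bag of size 4, the width is 4 − 1 = 3, so tw(G) ≤ 3. On the other hand G contains the 4-clique {0, 1, 2, 3}. A clique must lie in a single bag of any decomposition, so no decomposition can have width below 3. Therefore the treewidth is 3.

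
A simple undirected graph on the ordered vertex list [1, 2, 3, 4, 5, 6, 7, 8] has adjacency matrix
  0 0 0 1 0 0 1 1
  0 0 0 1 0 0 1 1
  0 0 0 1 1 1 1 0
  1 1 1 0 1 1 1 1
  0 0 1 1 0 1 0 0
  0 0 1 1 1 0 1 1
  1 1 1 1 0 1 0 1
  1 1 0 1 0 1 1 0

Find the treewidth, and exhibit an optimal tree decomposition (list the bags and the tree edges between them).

Each bag holds 4 vertices, so the decomposition has width 3, which upper-bounds the treewidth. For the lower bound, the 4 vertices {3, 4, 5, 6} are pairwise adjacent, and any tree decomposition puts a clique entirely inside one bag — forcing width ≥ 3. Combining the bounds, tw(G) = 3.

Treewidth 3.
Bags: B1 = {3, 4, 6, 7}  B2 = {4, 6, 7, 8}  B3 = {3, 4, 5, 6}  B4 = {1, 4, 7, 8}  B5 = {2, 4, 7, 8}
Tree: B1–B2, B1–B3, B2–B4, B2–B5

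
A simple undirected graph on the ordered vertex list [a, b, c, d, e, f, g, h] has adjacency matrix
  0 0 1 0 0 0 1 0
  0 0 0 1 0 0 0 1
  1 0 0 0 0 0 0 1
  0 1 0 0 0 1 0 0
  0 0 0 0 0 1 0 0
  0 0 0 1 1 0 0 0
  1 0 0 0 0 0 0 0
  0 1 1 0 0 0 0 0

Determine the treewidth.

A width-1 tree decomposition is:
Bags: B1 = {a, g}  B2 = {a, c}  B3 = {c, h}  B4 = {b, h}  B5 = {b, d}  B6 = {d, f}  B7 = {e, f}
Tree: B1–B2, B2–B3, B3–B4, B4–B5, B5–B6, B6–B7
The largest bag has 2 vertices, giving width 1; this decomposition certifies tw(G) ≤ 1. G has an edge, so its treewidth is at least 1. The upper and lower bounds meet at 1, so that is the treewidth.

1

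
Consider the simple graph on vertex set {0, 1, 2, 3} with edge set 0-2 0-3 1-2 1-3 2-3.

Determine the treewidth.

2

A width-2 tree decomposition is:
Bags: B1 = {1, 2, 3}  B2 = {0, 2, 3}
Tree: B1–B2
The largest bag has 3 vertices, giving width 2; this decomposition certifies tw(G) ≤ 2. Conversely, {0, 2, 3} is a clique of size 3, and the vertices of any clique must share a bag in every tree decomposition; so some bag has ≥ 3 vertices and tw(G) ≥ 2. Hence tw(G) = 2 exactly.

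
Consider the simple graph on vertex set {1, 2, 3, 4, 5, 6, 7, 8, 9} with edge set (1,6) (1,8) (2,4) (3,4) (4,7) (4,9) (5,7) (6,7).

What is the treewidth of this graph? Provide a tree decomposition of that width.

Treewidth 1.
One optimal decomposition is:
Bags: B1 = {3, 4}  B2 = {4, 7}  B3 = {5, 7}  B4 = {2, 4}  B5 = {6, 7}  B6 = {1, 6}  B7 = {4, 9}  B8 = {1, 8}
Tree: B1–B2, B2–B3, B2–B4, B2–B5, B5–B6, B1–B7, B6–B8

Each bag holds 2 vertices, so the decomposition has width 1, which upper-bounds the treewidth. Any graph with an edge has treewidth ≥ 1, and G has the edge 4–3. Combining the bounds, tw(G) = 1.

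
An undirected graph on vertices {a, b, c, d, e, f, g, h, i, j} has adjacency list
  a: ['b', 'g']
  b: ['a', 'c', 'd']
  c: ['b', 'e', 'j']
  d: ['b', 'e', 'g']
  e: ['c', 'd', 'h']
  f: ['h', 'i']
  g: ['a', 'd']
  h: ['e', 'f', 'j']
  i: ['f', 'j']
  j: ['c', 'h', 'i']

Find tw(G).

2

A width-2 tree decomposition is:
Bags: B1 = {a, b, g}  B2 = {b, d, g}  B3 = {b, c, d}  B4 = {c, d, e}  B5 = {c, e, j}  B6 = {e, h, j}  B7 = {h, i, j}  B8 = {f, h, i}
Tree: B1–B2, B2–B3, B3–B4, B4–B5, B5–B6, B6–B7, B7–B8
Every bag has size at most 3, so the width is 3 − 1 = 2 and tw(G) ≤ 2. Since a–g–d–b–a is a cycle in G, G is not acyclic. Forests are exactly the graphs of treewidth ≤ 1, so tw(G) ≥ 2. Combining the bounds, tw(G) = 2.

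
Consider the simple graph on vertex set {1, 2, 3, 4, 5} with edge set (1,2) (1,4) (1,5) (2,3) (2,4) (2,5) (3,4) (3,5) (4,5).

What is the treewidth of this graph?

3

A width-3 tree decomposition is:
Bags: B1 = {1, 2, 4, 5}  B2 = {2, 3, 4, 5}
Tree: B1–B2
Each bag holds 4 vertices, so the decomposition has width 3, which upper-bounds the treewidth. On the other hand G contains the 4-clique {1, 2, 4, 5}. A clique must lie in a single bag of any decomposition, so no decomposition can have width below 3. Hence tw(G) = 3 exactly.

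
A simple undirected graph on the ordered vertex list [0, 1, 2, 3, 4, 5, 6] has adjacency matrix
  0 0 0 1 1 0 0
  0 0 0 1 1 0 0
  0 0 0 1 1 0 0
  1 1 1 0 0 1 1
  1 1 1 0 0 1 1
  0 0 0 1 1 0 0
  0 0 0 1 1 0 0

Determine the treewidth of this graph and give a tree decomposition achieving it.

The largest bag has 3 vertices, giving width 2; this decomposition certifies tw(G) ≤ 2. The edges 3–0–4–6–3 form a cycle, so G is not a tree and its treewidth is at least 2. Combining the bounds, tw(G) = 2.

Treewidth 2.
One such decomposition:
Bags: B1 = {0, 3, 4}  B2 = {3, 4, 6}  B3 = {2, 3, 4}  B4 = {3, 4, 5}  B5 = {1, 3, 4}
Tree: B1–B2, B2–B3, B3–B4, B4–B5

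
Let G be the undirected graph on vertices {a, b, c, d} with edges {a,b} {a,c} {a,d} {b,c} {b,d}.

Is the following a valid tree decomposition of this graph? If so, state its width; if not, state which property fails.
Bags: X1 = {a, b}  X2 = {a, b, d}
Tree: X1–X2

No — vertex c appears in no bag.

A tree decomposition must satisfy three properties: every vertex lies in some bag; for every edge, both endpoints lie together in some bag; and for every vertex, the bags containing it form a connected subtree. Here vertex c appears in no bag, so the decomposition is invalid.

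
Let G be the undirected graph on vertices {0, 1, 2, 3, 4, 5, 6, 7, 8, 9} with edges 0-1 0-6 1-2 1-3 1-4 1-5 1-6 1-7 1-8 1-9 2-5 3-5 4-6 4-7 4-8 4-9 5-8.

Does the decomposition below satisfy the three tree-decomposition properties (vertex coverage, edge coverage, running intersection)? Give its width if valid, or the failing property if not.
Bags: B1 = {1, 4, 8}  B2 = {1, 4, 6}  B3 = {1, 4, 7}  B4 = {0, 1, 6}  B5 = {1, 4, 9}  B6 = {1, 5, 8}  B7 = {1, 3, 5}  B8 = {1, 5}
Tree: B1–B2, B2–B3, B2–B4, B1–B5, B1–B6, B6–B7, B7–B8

No — vertex 2 appears in no bag.

A tree decomposition must satisfy three properties: every vertex lies in some bag; for every edge, both endpoints lie together in some bag; and for every vertex, the bags containing it form a connected subtree. Here vertex 2 appears in no bag, so the decomposition is invalid.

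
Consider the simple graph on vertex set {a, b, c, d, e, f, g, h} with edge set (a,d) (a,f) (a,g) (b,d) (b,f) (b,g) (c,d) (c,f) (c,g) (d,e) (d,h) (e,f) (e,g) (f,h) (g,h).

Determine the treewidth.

3

A width-3 tree decomposition is:
Bags: B1 = {c, d, f, g}  B2 = {d, e, f, g}  B3 = {a, d, f, g}  B4 = {d, f, g, h}  B5 = {b, d, f, g}
Tree: B1–B2, B2–B3, B3–B4, B4–B5
Each bag holds 4 vertices, so the decomposition has width 3, which upper-bounds the treewidth. For the lower bound: the 4 vertex sets {c,g}, {e,f}, {d}, {a} are disjoint, each induces a connected subgraph, and every pair is joined by at least one edge of G. Contracting each set to a single vertex therefore yields K_{4} as a minor, and since treewidth is minor-monotone, tw(G) ≥ tw(K_{4}) = 3. The upper and lower bounds meet at 3, so that is the treewidth.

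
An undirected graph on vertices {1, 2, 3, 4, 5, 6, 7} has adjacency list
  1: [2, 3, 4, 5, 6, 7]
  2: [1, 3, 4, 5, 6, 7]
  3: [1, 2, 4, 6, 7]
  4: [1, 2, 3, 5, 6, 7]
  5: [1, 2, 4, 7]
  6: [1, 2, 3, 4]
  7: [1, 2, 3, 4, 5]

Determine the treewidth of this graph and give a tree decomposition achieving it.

Treewidth 4.
One such decomposition:
Bags: B1 = {1, 2, 3, 4, 7}  B2 = {1, 2, 4, 5, 7}  B3 = {1, 2, 3, 4, 6}
Tree: B1–B2, B1–B3

Each bag holds 5 vertices, so the decomposition has width 4, which upper-bounds the treewidth. Conversely, {1, 2, 3, 4, 6} is a clique of size 5, and the vertices of any clique must share a bag in every tree decomposition; so some bag has ≥ 5 vertices and tw(G) ≥ 4. Hence tw(G) = 4 exactly.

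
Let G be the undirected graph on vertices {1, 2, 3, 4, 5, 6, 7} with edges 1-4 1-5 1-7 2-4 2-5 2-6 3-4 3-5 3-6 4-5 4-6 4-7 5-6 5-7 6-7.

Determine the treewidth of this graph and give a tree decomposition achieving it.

The largest bag has 4 vertices, giving width 3; this decomposition certifies tw(G) ≤ 3. For the lower bound, the 4 vertices {1, 4, 5, 7} are pairwise adjacent, and any tree decomposition puts a clique entirely inside one bag — forcing width ≥ 3. Combining the bounds, tw(G) = 3.

Treewidth 3.
Bags: B1 = {4, 5, 6, 7}  B2 = {2, 4, 5, 6}  B3 = {1, 4, 5, 7}  B4 = {3, 4, 5, 6}
Tree: B1–B2, B1–B3, B1–B4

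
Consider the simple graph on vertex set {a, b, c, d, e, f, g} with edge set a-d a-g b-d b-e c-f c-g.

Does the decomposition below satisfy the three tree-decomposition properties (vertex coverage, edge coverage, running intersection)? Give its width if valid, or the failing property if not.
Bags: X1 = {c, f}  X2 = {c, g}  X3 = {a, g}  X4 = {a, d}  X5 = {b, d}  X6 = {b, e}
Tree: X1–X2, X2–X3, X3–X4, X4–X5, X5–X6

Yes; width 1.

Vertex coverage: the bags together contain {a, b, c, d, e, f, g}, the full vertex set. Edge coverage: each edge of G has both endpoints in at least one bag. Running intersection: for every vertex, the bags containing it form a connected subtree. All three properties hold, so this is a valid tree decomposition of width max|bag| − 1 = 1, and hence tw(G) ≤ 1.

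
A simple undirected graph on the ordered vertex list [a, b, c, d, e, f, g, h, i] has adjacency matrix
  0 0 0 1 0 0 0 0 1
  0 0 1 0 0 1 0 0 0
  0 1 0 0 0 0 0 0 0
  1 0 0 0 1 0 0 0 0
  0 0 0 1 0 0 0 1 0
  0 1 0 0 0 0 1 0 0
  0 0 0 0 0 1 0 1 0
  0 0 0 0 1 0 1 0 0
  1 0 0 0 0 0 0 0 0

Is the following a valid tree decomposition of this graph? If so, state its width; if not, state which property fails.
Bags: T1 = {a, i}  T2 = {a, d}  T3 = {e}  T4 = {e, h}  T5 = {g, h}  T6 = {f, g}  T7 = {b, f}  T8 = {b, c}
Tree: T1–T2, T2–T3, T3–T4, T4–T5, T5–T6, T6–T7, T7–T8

A tree decomposition must satisfy three properties: every vertex lies in some bag; for every edge, both endpoints lie together in some bag; and for every vertex, the bags containing it form a connected subtree. Here edge (d,e) lies in no bag, so the decomposition is invalid.

No — edge (d,e) lies in no bag.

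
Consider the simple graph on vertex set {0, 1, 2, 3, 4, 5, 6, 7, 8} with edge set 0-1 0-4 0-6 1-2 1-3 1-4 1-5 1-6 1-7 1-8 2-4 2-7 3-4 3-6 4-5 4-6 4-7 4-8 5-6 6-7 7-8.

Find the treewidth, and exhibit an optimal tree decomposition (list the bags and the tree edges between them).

Every bag has size at most 4, so the width is 4 − 1 = 3 and tw(G) ≤ 3. Conversely, {1, 4, 7, 8} is a clique of size 4, and the vertices of any clique must share a bag in every tree decomposition; so some bag has ≥ 4 vertices and tw(G) ≥ 3. Hence tw(G) = 3 exactly.

Treewidth 3.
Bags: B1 = {1, 4, 6, 7}  B2 = {1, 4, 7, 8}  B3 = {0, 1, 4, 6}  B4 = {1, 3, 4, 6}  B5 = {1, 2, 4, 7}  B6 = {1, 4, 5, 6}
Tree: B1–B2, B1–B3, B1–B4, B2–B5, B3–B6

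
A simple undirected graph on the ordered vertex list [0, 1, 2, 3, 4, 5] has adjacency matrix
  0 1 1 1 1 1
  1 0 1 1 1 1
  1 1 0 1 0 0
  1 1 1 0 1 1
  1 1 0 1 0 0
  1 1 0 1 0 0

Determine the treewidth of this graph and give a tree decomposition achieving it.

Every bag has size at most 4, so the width is 4 − 1 = 3 and tw(G) ≤ 3. On the other hand G contains the 4-clique {0, 1, 2, 3}. A clique must lie in a single bag of any decomposition, so no decomposition can have width below 3. Hence tw(G) = 3 exactly.

Treewidth 3.
One optimal decomposition is:
Bags: B1 = {0, 1, 3, 5}  B2 = {0, 1, 2, 3}  B3 = {0, 1, 3, 4}
Tree: B1–B2, B2–B3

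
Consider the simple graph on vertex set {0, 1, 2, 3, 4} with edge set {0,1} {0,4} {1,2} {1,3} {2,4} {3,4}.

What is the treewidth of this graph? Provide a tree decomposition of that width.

Treewidth 2.
Bags: B1 = {1, 2, 4}  B2 = {0, 1, 4}  B3 = {1, 3, 4}
Tree: B1–B2, B2–B3

The largest bag has 3 vertices, giving width 2; this decomposition certifies tw(G) ≤ 2. For the lower bound, G contains the cycle 4–2–1–0–4, so G is not a forest; only forests have treewidth ≤ 1, hence tw(G) ≥ 2. Combining the bounds, tw(G) = 2.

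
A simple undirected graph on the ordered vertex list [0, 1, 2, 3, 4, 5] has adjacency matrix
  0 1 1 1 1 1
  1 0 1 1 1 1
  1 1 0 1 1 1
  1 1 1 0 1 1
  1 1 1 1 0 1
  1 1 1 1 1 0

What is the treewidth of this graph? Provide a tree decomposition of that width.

With just one bag of size 6, the width is 6 − 1 = 5, so tw(G) ≤ 5. Conversely, {0, 1, 2, 3, 4, 5} is a clique of size 6, and the vertices of any clique must share a bag in every tree decomposition; so some bag has ≥ 6 vertices and tw(G) ≥ 5. The upper and lower bounds meet at 5, so that is the treewidth.

Treewidth 5.
One such decomposition:
Bags: B1 = {0, 1, 2, 3, 4, 5}
Tree: (single bag)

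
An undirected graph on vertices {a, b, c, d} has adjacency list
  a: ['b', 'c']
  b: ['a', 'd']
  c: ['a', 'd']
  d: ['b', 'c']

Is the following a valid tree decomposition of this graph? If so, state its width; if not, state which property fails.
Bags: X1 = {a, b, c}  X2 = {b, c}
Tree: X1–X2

A tree decomposition must satisfy three properties: every vertex lies in some bag; for every edge, both endpoints lie together in some bag; and for every vertex, the bags containing it form a connected subtree. Here vertex d appears in no bag, so the decomposition is invalid.

No — vertex d appears in no bag.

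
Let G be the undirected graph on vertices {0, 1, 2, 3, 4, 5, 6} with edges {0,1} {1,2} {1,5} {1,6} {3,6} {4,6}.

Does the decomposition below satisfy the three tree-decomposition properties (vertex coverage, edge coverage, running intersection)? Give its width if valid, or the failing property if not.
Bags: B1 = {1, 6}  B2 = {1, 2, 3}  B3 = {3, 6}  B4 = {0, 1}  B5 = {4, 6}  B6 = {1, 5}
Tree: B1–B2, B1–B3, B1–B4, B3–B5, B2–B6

No — bags containing vertex 3 are not connected in the tree.

A tree decomposition must satisfy three properties: every vertex lies in some bag; for every edge, both endpoints lie together in some bag; and for every vertex, the bags containing it form a connected subtree. Here bags containing vertex 3 are not connected in the tree, so the decomposition is invalid.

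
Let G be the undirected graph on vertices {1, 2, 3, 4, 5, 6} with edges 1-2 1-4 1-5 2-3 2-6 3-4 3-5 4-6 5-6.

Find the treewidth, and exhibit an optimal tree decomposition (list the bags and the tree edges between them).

Treewidth 3.
One optimal decomposition is:
Bags: B1 = {1, 3, 4, 6}  B2 = {1, 2, 3, 6}  B3 = {1, 3, 5, 6}
Tree: B1–B2, B2–B3

Each bag holds 4 vertices, so the decomposition has width 3, which upper-bounds the treewidth. For the lower bound: the 4 vertex sets {4,6}, {1,2}, {3}, {5} are disjoint, each induces a connected subgraph, and every pair is joined by at least one edge of G. Contracting each set to a single vertex therefore yields K_{4} as a minor, and since treewidth is minor-monotone, tw(G) ≥ tw(K_{4}) = 3. Combining the bounds, tw(G) = 3.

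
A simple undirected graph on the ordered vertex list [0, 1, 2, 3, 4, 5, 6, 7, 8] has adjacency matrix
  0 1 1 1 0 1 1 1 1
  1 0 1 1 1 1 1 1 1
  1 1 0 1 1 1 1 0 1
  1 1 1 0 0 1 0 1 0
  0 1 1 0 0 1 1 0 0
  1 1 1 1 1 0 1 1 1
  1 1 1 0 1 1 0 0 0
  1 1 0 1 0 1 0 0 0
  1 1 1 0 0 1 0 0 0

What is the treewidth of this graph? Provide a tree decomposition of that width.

Treewidth 4.
Bags: B1 = {0, 1, 2, 5, 6}  B2 = {0, 1, 2, 3, 5}  B3 = {1, 2, 4, 5, 6}  B4 = {0, 1, 3, 5, 7}  B5 = {0, 1, 2, 5, 8}
Tree: B1–B2, B1–B3, B2–B4, B2–B5

Every bag has size at most 5, so the width is 5 − 1 = 4 and tw(G) ≤ 4. Conversely, {0, 1, 2, 5, 8} is a clique of size 5, and the vertices of any clique must share a bag in every tree decomposition; so some bag has ≥ 5 vertices and tw(G) ≥ 4. The upper and lower bounds meet at 4, so that is the treewidth.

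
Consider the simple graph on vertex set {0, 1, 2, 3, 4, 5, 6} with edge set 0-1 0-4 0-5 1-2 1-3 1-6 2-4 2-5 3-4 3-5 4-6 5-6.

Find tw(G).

A width-3 tree decomposition is:
Bags: B1 = {1, 3, 4, 5}  B2 = {0, 1, 4, 5}  B3 = {1, 4, 5, 6}  B4 = {1, 2, 4, 5}
Tree: B1–B2, B2–B3, B3–B4
The largest bag has 4 vertices, giving width 3; this decomposition certifies tw(G) ≤ 3. For the lower bound: the 4 vertex sets {3,4}, {0,5}, {1}, {6} are disjoint, each induces a connected subgraph, and every pair is joined by at least one edge of G. Contracting each set to a single vertex therefore yields K_{4} as a minor, and since treewidth is minor-monotone, tw(G) ≥ tw(K_{4}) = 3. Combining the bounds, tw(G) = 3.

3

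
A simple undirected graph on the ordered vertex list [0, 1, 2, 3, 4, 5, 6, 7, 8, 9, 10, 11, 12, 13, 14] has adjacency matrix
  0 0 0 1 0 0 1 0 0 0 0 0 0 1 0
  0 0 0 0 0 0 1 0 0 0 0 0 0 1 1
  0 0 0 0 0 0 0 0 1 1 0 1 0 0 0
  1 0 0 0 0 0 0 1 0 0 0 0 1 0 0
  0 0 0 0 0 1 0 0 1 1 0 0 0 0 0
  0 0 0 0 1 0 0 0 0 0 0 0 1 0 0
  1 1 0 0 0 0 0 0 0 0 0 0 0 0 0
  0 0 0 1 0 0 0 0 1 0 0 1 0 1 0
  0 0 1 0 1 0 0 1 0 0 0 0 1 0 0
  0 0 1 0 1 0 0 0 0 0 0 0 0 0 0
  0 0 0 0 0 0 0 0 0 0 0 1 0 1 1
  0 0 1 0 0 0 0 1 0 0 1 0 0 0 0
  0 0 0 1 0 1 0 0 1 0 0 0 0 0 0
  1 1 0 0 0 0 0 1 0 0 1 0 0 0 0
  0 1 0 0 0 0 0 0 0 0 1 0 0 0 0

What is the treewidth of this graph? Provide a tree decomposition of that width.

Treewidth 3.
One optimal decomposition is:
Bags: B1 = {2, 4, 5, 9}  B2 = {2, 4, 5, 8}  B3 = {2, 5, 8, 12}  B4 = {2, 8, 11, 12}  B5 = {7, 8, 11, 12}  B6 = {3, 7, 11, 12}  B7 = {3, 7, 10, 11}  B8 = {3, 7, 10, 13}  B9 = {0, 3, 10, 13}  B10 = {0, 10, 13, 14}  B11 = {0, 1, 13, 14}  B12 = {0, 1, 6, 14}
Tree: B1–B2, B2–B3, B3–B4, B4–B5, B5–B6, B6–B7, B7–B8, B8–B9, B9–B10, B10–B11, B11–B12

Every bag has size at most 4, so the width is 4 − 1 = 3 and tw(G) ≤ 3. For the lower bound: the 4 vertex sets {4,5,9}, {2}, {8}, {3,7,11,12} are disjoint, each induces a connected subgraph, and every pair is joined by at least one edge of G. Contracting each set to a single vertex therefore yields K_{4} as a minor, and since treewidth is minor-monotone, tw(G) ≥ tw(K_{4}) = 3. Therefore the treewidth is 3.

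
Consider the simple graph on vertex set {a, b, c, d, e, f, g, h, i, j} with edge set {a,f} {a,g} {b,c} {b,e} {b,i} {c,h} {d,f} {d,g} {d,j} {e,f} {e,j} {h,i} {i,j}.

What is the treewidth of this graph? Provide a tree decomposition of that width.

Treewidth 2.
One optimal decomposition is:
Bags: B1 = {a, f, g}  B2 = {d, f, g}  B3 = {d, e, f}  B4 = {d, e, j}  B5 = {b, e, j}  B6 = {b, i, j}  B7 = {b, c, i}  B8 = {c, h, i}
Tree: B1–B2, B2–B3, B3–B4, B4–B5, B5–B6, B6–B7, B7–B8

Each bag holds 3 vertices, so the decomposition has width 2, which upper-bounds the treewidth. For the lower bound, G contains the cycle a–g–d–f–a, so G is not a forest; only forests have treewidth ≤ 1, hence tw(G) ≥ 2. Combining the bounds, tw(G) = 2.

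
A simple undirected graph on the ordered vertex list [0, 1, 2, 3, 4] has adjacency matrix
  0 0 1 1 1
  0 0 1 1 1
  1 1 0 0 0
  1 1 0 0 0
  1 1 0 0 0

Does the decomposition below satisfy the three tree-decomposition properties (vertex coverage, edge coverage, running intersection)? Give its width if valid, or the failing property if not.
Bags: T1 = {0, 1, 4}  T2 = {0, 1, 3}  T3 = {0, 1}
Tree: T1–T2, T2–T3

No — vertex 2 appears in no bag.

A tree decomposition must satisfy three properties: every vertex lies in some bag; for every edge, both endpoints lie together in some bag; and for every vertex, the bags containing it form a connected subtree. Here vertex 2 appears in no bag, so the decomposition is invalid.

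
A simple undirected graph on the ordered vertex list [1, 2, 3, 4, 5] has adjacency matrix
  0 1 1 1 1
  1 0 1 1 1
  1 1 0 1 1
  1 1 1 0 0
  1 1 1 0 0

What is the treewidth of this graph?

3

A width-3 tree decomposition is:
Bags: B1 = {1, 2, 3, 4}  B2 = {1, 2, 3, 5}
Tree: B1–B2
Every bag has size at most 4, so the width is 4 − 1 = 3 and tw(G) ≤ 3. For the lower bound, the 4 vertices {1, 2, 3, 4} are pairwise adjacent, and any tree decomposition puts a clique entirely inside one bag — forcing width ≥ 3. Hence tw(G) = 3 exactly.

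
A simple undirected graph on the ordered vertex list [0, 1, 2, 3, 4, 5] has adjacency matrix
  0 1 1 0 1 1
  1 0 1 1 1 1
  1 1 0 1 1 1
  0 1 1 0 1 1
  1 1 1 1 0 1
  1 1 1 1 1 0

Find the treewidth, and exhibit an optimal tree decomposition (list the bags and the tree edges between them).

Treewidth 4.
One optimal decomposition is:
Bags: B1 = {0, 1, 2, 4, 5}  B2 = {1, 2, 3, 4, 5}
Tree: B1–B2

The largest bag has 5 vertices, giving width 4; this decomposition certifies tw(G) ≤ 4. Conversely, {0, 1, 2, 4, 5} is a clique of size 5, and the vertices of any clique must share a bag in every tree decomposition; so some bag has ≥ 5 vertices and tw(G) ≥ 4. Therefore the treewidth is 4.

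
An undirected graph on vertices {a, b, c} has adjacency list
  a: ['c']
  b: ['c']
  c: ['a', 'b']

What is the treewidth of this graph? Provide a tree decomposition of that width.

The largest bag has 2 vertices, giving width 1; this decomposition certifies tw(G) ≤ 1. Since G has at least one edge (e.g. c–a), it is not an edgeless graph, so tw(G) ≥ 1. Combining the bounds, tw(G) = 1.

Treewidth 1.
Bags: B1 = {a, c}  B2 = {b, c}
Tree: B1–B2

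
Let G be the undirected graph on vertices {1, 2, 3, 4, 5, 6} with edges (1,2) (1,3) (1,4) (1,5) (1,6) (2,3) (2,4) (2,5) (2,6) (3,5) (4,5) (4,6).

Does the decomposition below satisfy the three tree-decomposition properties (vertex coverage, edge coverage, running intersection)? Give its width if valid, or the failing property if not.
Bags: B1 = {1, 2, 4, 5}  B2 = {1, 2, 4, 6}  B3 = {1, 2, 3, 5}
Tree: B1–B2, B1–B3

Vertex coverage: the bags together contain {1, 2, 3, 4, 5, 6}, the full vertex set. Edge coverage: each edge of G has both endpoints in at least one bag. Running intersection: for every vertex, the bags containing it form a connected subtree. All three properties hold, so this is a valid tree decomposition of width max|bag| − 1 = 3, and hence tw(G) ≤ 3.

Yes; width 3.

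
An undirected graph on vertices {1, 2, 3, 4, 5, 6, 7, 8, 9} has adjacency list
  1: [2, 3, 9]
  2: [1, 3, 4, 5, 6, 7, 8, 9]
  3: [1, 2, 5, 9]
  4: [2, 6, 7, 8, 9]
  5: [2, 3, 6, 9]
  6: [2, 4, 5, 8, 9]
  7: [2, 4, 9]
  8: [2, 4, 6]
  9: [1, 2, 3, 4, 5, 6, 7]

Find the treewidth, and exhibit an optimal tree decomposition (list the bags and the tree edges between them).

Each bag holds 4 vertices, so the decomposition has width 3, which upper-bounds the treewidth. For the lower bound, the 4 vertices {2, 4, 6, 8} are pairwise adjacent, and any tree decomposition puts a clique entirely inside one bag — forcing width ≥ 3. Combining the bounds, tw(G) = 3.

Treewidth 3.
Bags: B1 = {2, 5, 6, 9}  B2 = {2, 4, 6, 9}  B3 = {2, 4, 7, 9}  B4 = {2, 3, 5, 9}  B5 = {1, 2, 3, 9}  B6 = {2, 4, 6, 8}
Tree: B1–B2, B2–B3, B1–B4, B4–B5, B2–B6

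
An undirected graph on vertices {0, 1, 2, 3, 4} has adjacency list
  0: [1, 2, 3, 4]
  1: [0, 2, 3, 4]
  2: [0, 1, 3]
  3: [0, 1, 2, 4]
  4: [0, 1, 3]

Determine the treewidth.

3

A width-3 tree decomposition is:
Bags: B1 = {0, 1, 2, 3}  B2 = {0, 1, 3, 4}
Tree: B1–B2
The largest bag has 4 vertices, giving width 3; this decomposition certifies tw(G) ≤ 3. For the lower bound, the 4 vertices {0, 1, 2, 3} are pairwise adjacent, and any tree decomposition puts a clique entirely inside one bag — forcing width ≥ 3. Therefore the treewidth is 3.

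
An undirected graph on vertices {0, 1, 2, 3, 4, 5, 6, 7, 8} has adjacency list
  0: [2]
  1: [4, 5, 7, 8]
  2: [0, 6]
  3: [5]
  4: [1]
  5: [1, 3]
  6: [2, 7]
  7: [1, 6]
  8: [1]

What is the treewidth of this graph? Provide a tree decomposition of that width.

Each bag holds 2 vertices, so the decomposition has width 1, which upper-bounds the treewidth. G has an edge, so its treewidth is at least 1. Hence tw(G) = 1 exactly.

Treewidth 1.
One such decomposition:
Bags: B1 = {1, 7}  B2 = {6, 7}  B3 = {1, 4}  B4 = {2, 6}  B5 = {1, 8}  B6 = {0, 2}  B7 = {1, 5}  B8 = {3, 5}
Tree: B1–B2, B1–B3, B2–B4, B3–B5, B4–B6, B5–B7, B7–B8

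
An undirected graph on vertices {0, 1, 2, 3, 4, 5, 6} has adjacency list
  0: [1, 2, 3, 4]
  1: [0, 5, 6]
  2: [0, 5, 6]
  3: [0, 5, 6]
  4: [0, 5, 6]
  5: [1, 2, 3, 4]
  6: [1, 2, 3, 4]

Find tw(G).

3

A width-3 tree decomposition is:
Bags: B1 = {0, 2, 5, 6}  B2 = {0, 4, 5, 6}  B3 = {0, 3, 5, 6}  B4 = {0, 1, 5, 6}
Tree: B1–B2, B2–B3, B3–B4
Each bag holds 4 vertices, so the decomposition has width 3, which upper-bounds the treewidth. For the lower bound: the 4 vertex sets {0,2}, {4,5}, {6}, {3} are disjoint, each induces a connected subgraph, and every pair is joined by at least one edge of G. Contracting each set to a single vertex therefore yields K_{4} as a minor, and since treewidth is minor-monotone, tw(G) ≥ tw(K_{4}) = 3. The upper and lower bounds meet at 3, so that is the treewidth.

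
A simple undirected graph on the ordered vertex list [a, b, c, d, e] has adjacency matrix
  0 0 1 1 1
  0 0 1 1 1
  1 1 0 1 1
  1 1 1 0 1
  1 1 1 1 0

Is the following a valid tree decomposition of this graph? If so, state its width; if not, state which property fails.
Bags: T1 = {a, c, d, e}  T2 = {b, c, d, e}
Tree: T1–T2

Vertex coverage: the bags together contain {a, b, c, d, e}, the full vertex set. Edge coverage: each edge of G has both endpoints in at least one bag. Running intersection: for every vertex, the bags containing it form a connected subtree. All three properties hold, so this is a valid tree decomposition of width max|bag| − 1 = 3, and hence tw(G) ≤ 3.

Yes; width 3.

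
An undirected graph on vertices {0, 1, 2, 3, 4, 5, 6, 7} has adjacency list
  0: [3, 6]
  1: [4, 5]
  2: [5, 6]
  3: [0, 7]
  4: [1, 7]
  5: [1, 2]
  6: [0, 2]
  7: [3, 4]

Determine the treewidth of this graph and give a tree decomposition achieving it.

The largest bag has 3 vertices, giving width 2; this decomposition certifies tw(G) ≤ 2. The edges 5–2–6–0–3–7–4–1–5 form a cycle, so G is not a tree and its treewidth is at least 2. The upper and lower bounds meet at 2, so that is the treewidth.

Treewidth 2.
One optimal decomposition is:
Bags: B1 = {2, 5, 6}  B2 = {0, 5, 6}  B3 = {0, 3, 5}  B4 = {3, 5, 7}  B5 = {4, 5, 7}  B6 = {1, 4, 5}
Tree: B1–B2, B2–B3, B3–B4, B4–B5, B5–B6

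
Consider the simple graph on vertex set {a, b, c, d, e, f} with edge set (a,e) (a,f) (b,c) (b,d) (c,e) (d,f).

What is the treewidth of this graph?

2

A width-2 tree decomposition is:
Bags: B1 = {a, c, e}  B2 = {a, c, f}  B3 = {c, d, f}  B4 = {b, c, d}
Tree: B1–B2, B2–B3, B3–B4
Each bag holds 3 vertices, so the decomposition has width 2, which upper-bounds the treewidth. For the lower bound, G contains the cycle c–e–a–f–d–b–c, so G is not a forest; only forests have treewidth ≤ 1, hence tw(G) ≥ 2. Combining the bounds, tw(G) = 2.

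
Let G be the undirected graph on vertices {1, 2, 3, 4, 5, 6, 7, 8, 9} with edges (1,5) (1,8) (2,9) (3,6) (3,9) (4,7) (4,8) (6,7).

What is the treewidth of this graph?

1

A width-1 tree decomposition is:
Bags: B1 = {1, 5}  B2 = {1, 8}  B3 = {4, 8}  B4 = {4, 7}  B5 = {6, 7}  B6 = {3, 6}  B7 = {3, 9}  B8 = {2, 9}
Tree: B1–B2, B2–B3, B3–B4, B4–B5, B5–B6, B6–B7, B7–B8
Every bag has size at most 2, so the width is 2 − 1 = 1 and tw(G) ≤ 1. Any graph with an edge has treewidth ≥ 1, and G has the edge 5–1. The upper and lower bounds meet at 1, so that is the treewidth.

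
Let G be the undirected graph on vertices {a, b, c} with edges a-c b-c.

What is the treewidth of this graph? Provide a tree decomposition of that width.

The largest bag has 2 vertices, giving width 1; this decomposition certifies tw(G) ≤ 1. Since G has at least one edge (e.g. a–c), it is not an edgeless graph, so tw(G) ≥ 1. Combining the bounds, tw(G) = 1.

Treewidth 1.
One such decomposition:
Bags: B1 = {a, c}  B2 = {b, c}
Tree: B1–B2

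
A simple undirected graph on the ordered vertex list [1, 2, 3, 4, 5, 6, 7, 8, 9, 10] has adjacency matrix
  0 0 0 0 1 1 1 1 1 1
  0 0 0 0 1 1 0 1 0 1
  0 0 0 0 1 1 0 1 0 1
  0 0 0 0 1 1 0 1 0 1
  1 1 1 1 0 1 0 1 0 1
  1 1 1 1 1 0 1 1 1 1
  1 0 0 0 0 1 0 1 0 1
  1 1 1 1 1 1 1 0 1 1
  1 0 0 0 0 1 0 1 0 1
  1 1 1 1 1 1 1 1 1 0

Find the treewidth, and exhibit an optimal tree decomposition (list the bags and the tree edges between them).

Every bag has size at most 5, so the width is 5 − 1 = 4 and tw(G) ≤ 4. For the lower bound, the 5 vertices {1, 6, 8, 9, 10} are pairwise adjacent, and any tree decomposition puts a clique entirely inside one bag — forcing width ≥ 4. The upper and lower bounds meet at 4, so that is the treewidth.

Treewidth 4.
Bags: B1 = {1, 6, 8, 9, 10}  B2 = {1, 6, 7, 8, 10}  B3 = {1, 5, 6, 8, 10}  B4 = {3, 5, 6, 8, 10}  B5 = {4, 5, 6, 8, 10}  B6 = {2, 5, 6, 8, 10}
Tree: B1–B2, B2–B3, B3–B4, B4–B5, B5–B6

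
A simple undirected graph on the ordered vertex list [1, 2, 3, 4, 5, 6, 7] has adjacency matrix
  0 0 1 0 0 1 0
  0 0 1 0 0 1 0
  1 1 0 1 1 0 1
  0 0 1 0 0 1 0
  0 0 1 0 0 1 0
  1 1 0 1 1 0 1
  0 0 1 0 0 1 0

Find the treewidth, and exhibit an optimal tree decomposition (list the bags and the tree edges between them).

Treewidth 2.
One optimal decomposition is:
Bags: B1 = {2, 3, 6}  B2 = {3, 5, 6}  B3 = {3, 4, 6}  B4 = {3, 6, 7}  B5 = {1, 3, 6}
Tree: B1–B2, B2–B3, B3–B4, B4–B5

Each bag holds 3 vertices, so the decomposition has width 2, which upper-bounds the treewidth. The edges 6–2–3–5–6 form a cycle, so G is not a tree and its treewidth is at least 2. Combining the bounds, tw(G) = 2.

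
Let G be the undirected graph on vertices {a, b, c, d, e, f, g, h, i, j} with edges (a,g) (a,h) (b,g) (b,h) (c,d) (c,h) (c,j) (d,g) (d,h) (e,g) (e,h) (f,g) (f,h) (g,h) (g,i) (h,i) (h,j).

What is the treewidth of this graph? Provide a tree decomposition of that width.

Treewidth 2.
Bags: B1 = {b, g, h}  B2 = {a, g, h}  B3 = {d, g, h}  B4 = {g, h, i}  B5 = {f, g, h}  B6 = {c, d, h}  B7 = {c, h, j}  B8 = {e, g, h}
Tree: B1–B2, B2–B3, B2–B4, B4–B5, B3–B6, B6–B7, B1–B8

Every bag has size at most 3, so the width is 3 − 1 = 2 and tw(G) ≤ 2. Conversely, {d, g, h} is a clique of size 3, and the vertices of any clique must share a bag in every tree decomposition; so some bag has ≥ 3 vertices and tw(G) ≥ 2. Combining the bounds, tw(G) = 2.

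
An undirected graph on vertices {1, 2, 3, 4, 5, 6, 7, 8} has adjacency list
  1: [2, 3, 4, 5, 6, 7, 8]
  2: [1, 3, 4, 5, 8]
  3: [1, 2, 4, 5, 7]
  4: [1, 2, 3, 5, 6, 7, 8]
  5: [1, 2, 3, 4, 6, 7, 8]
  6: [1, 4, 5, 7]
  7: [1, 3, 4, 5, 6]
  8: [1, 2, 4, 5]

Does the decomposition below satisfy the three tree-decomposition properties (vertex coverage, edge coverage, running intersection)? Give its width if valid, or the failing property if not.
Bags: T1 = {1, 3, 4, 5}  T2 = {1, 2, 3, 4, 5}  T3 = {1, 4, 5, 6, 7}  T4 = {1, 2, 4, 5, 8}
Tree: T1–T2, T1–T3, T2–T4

No — edge (7,3) lies in no bag.

A tree decomposition must satisfy three properties: every vertex lies in some bag; for every edge, both endpoints lie together in some bag; and for every vertex, the bags containing it form a connected subtree. Here edge (7,3) lies in no bag, so the decomposition is invalid.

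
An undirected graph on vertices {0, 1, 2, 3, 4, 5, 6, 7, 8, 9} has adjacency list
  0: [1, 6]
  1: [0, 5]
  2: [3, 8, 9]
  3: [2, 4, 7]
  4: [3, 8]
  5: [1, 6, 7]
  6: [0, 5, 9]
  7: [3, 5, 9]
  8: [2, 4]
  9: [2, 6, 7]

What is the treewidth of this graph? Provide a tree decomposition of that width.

Treewidth 2.
One such decomposition:
Bags: B1 = {0, 1, 6}  B2 = {1, 5, 6}  B3 = {5, 6, 9}  B4 = {5, 7, 9}  B5 = {2, 7, 9}  B6 = {2, 3, 7}  B7 = {2, 3, 8}  B8 = {3, 4, 8}
Tree: B1–B2, B2–B3, B3–B4, B4–B5, B5–B6, B6–B7, B7–B8

Each bag holds 3 vertices, so the decomposition has width 2, which upper-bounds the treewidth. The edges 0–1–5–6–0 form a cycle, so G is not a tree and its treewidth is at least 2. Hence tw(G) = 2 exactly.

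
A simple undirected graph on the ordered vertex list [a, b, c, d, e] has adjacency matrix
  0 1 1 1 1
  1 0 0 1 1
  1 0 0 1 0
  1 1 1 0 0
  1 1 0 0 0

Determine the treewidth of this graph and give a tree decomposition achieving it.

Treewidth 2.
One optimal decomposition is:
Bags: B1 = {a, b, d}  B2 = {a, c, d}  B3 = {a, b, e}
Tree: B1–B2, B1–B3

Every bag has size at most 3, so the width is 3 − 1 = 2 and tw(G) ≤ 2. For the lower bound, the 3 vertices {a, c, d} are pairwise adjacent, and any tree decomposition puts a clique entirely inside one bag — forcing width ≥ 2. Combining the bounds, tw(G) = 2.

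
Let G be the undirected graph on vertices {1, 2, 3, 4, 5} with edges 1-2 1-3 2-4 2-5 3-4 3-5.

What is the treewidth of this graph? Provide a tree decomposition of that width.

Treewidth 2.
One optimal decomposition is:
Bags: B1 = {1, 2, 3}  B2 = {2, 3, 5}  B3 = {2, 3, 4}
Tree: B1–B2, B2–B3

The largest bag has 3 vertices, giving width 2; this decomposition certifies tw(G) ≤ 2. The edges 2–1–3–5–2 form a cycle, so G is not a tree and its treewidth is at least 2. The upper and lower bounds meet at 2, so that is the treewidth.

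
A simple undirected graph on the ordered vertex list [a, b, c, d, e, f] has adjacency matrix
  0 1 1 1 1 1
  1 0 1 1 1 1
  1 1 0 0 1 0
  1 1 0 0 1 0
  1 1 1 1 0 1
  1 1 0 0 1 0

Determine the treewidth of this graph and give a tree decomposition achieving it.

Every bag has size at most 4, so the width is 4 − 1 = 3 and tw(G) ≤ 3. Conversely, {a, b, d, e} is a clique of size 4, and the vertices of any clique must share a bag in every tree decomposition; so some bag has ≥ 4 vertices and tw(G) ≥ 3. Hence tw(G) = 3 exactly.

Treewidth 3.
One such decomposition:
Bags: B1 = {a, b, d, e}  B2 = {a, b, e, f}  B3 = {a, b, c, e}
Tree: B1–B2, B2–B3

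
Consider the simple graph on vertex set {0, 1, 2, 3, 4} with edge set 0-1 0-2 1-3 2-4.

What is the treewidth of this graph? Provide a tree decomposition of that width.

Treewidth 1.
One optimal decomposition is:
Bags: B1 = {2, 4}  B2 = {0, 2}  B3 = {0, 1}  B4 = {1, 3}
Tree: B1–B2, B2–B3, B3–B4

Every bag has size at most 2, so the width is 2 − 1 = 1 and tw(G) ≤ 1. Since G has at least one edge (e.g. 4–2), it is not an edgeless graph, so tw(G) ≥ 1. The upper and lower bounds meet at 1, so that is the treewidth.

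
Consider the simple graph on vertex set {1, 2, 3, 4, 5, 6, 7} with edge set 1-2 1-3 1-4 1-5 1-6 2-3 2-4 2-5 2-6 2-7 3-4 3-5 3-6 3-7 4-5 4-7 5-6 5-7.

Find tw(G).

4

A width-4 tree decomposition is:
Bags: B1 = {1, 2, 3, 4, 5}  B2 = {1, 2, 3, 5, 6}  B3 = {2, 3, 4, 5, 7}
Tree: B1–B2, B1–B3
Every bag has size at most 5, so the width is 5 − 1 = 4 and tw(G) ≤ 4. On the other hand G contains the 5-clique {1, 2, 3, 4, 5}. A clique must lie in a single bag of any decomposition, so no decomposition can have width below 4. The upper and lower bounds meet at 4, so that is the treewidth.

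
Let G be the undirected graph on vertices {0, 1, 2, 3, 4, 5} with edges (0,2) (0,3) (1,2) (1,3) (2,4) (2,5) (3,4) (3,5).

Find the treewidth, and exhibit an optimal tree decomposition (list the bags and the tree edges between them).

Every bag has size at most 3, so the width is 3 − 1 = 2 and tw(G) ≤ 2. The edges 4–3–5–2–4 form a cycle, so G is not a tree and its treewidth is at least 2. Hence tw(G) = 2 exactly.

Treewidth 2.
Bags: B1 = {2, 3, 4}  B2 = {2, 3, 5}  B3 = {1, 2, 3}  B4 = {0, 2, 3}
Tree: B1–B2, B2–B3, B3–B4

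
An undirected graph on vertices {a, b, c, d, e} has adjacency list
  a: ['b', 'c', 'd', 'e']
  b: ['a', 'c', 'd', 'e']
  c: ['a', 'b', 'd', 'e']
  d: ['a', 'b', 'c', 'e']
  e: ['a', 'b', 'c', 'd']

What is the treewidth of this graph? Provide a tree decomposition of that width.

Treewidth 4.
One such decomposition:
Bags: B1 = {a, b, c, d, e}
Tree: (single bag)

A single bag containing all 5 vertices is trivially a valid decomposition of width 4. Conversely, {a, b, c, d, e} is a clique of size 5, and the vertices of any clique must share a bag in every tree decomposition; so some bag has ≥ 5 vertices and tw(G) ≥ 4. Therefore the treewidth is 4.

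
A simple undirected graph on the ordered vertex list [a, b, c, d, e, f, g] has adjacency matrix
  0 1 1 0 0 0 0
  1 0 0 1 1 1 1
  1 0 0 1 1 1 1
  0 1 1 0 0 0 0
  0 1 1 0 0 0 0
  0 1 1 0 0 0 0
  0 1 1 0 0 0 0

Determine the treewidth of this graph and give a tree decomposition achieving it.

Treewidth 2.
One optimal decomposition is:
Bags: B1 = {b, c, g}  B2 = {a, b, c}  B3 = {b, c, d}  B4 = {b, c, e}  B5 = {b, c, f}
Tree: B1–B2, B2–B3, B3–B4, B4–B5

Every bag has size at most 3, so the width is 3 − 1 = 2 and tw(G) ≤ 2. Since b–g–c–a–b is a cycle in G, G is not acyclic. Forests are exactly the graphs of treewidth ≤ 1, so tw(G) ≥ 2. Combining the bounds, tw(G) = 2.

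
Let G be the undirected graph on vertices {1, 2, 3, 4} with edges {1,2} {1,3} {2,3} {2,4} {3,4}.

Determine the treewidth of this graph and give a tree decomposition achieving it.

Each bag holds 3 vertices, so the decomposition has width 2, which upper-bounds the treewidth. Conversely, {1, 2, 3} is a clique of size 3, and the vertices of any clique must share a bag in every tree decomposition; so some bag has ≥ 3 vertices and tw(G) ≥ 2. Therefore the treewidth is 2.

Treewidth 2.
One optimal decomposition is:
Bags: B1 = {1, 2, 3}  B2 = {2, 3, 4}
Tree: B1–B2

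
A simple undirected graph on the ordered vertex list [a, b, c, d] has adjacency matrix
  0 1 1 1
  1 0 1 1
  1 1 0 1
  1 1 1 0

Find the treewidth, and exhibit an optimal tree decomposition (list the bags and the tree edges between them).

Treewidth 3.
One such decomposition:
Bags: B1 = {a, b, c, d}
Tree: (single bag)

With just one bag of size 4, the width is 4 − 1 = 3, so tw(G) ≤ 3. For the lower bound, the 4 vertices {a, b, c, d} are pairwise adjacent, and any tree decomposition puts a clique entirely inside one bag — forcing width ≥ 3. Therefore the treewidth is 3.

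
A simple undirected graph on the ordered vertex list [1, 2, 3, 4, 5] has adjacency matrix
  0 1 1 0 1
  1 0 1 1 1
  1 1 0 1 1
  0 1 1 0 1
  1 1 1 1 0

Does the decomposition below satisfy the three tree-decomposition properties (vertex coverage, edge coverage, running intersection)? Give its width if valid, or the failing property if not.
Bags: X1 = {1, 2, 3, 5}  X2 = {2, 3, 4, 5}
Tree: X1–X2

Checking the three conditions: (i) the bags cover all of {1, 2, 3, 4, 5}; (ii) for each edge, some bag contains both endpoints; (iii) the bags containing any fixed vertex form a subtree. All hold, so the decomposition is valid with width 4 − 1 = 3.

Yes; width 3.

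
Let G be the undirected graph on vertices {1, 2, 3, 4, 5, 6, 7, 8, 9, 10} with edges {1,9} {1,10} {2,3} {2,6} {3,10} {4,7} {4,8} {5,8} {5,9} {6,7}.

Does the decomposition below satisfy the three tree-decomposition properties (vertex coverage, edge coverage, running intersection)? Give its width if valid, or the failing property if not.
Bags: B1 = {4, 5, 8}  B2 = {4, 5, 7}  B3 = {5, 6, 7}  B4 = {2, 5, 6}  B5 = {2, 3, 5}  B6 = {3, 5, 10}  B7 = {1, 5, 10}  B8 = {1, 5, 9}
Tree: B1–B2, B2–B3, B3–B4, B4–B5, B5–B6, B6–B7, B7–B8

Vertex coverage: the bags together contain {1, 2, 3, 4, 5, 6, 7, 8, 9, 10}, the full vertex set. Edge coverage: each edge of G has both endpoints in at least one bag. Running intersection: for every vertex, the bags containing it form a connected subtree. All three properties hold, so this is a valid tree decomposition of width max|bag| − 1 = 2, and hence tw(G) ≤ 2.

Yes; width 2.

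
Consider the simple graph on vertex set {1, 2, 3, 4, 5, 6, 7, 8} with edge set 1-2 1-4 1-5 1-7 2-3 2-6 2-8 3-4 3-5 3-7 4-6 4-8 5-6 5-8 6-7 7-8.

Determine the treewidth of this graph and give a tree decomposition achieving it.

Treewidth 4.
One such decomposition:
Bags: B1 = {2, 4, 5, 6, 7}  B2 = {2, 3, 4, 5, 7}  B3 = {1, 2, 4, 5, 7}  B4 = {2, 4, 5, 7, 8}
Tree: B1–B2, B2–B3, B3–B4

Every bag has size at most 5, so the width is 5 − 1 = 4 and tw(G) ≤ 4. For the lower bound: the 5 vertex sets {5,6}, {2,3}, {1,4}, {7}, {8} are disjoint, each induces a connected subgraph, and every pair is joined by at least one edge of G. Contracting each set to a single vertex therefore yields K_{5} as a minor, and since treewidth is minor-monotone, tw(G) ≥ tw(K_{5}) = 4. Therefore the treewidth is 4.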